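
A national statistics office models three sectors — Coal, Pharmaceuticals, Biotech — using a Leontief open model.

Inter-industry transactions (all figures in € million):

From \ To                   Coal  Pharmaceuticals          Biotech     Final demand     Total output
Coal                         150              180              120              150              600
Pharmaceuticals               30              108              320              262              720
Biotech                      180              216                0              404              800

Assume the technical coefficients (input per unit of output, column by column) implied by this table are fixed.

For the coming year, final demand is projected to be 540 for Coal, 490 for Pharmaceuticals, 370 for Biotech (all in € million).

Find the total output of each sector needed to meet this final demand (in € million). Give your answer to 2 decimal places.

Technical coefficients a_ij = z_ij / X_j:
  a_CC = 150/600 = 0.25, a_PC = 30/600 = 0.05, a_BC = 180/600 = 0.30
  a_CP = 180/720 = 0.25, a_PP = 108/720 = 0.15, a_BP = 216/720 = 0.30
  a_CB = 120/800 = 0.15, a_PB = 320/800 = 0.40, a_BB = 0/800 = 0.00
I − A =
  [   0.75    -0.25    -0.15]
  [  -0.05     0.85    -0.40]
  [  -0.30    -0.30     1.00]
Cofactors of I−A, C_ij = (−1)^(i+j)·(minor ij) (rows/columns in the sector order above):
  C_11 = (0.85)(1.00) − (-0.40)(-0.30) = 0.7300
  C_12 = −[(-0.05)(1.00) − (-0.40)(-0.30)] = 0.1700
  C_13 = (-0.05)(-0.30) − (0.85)(-0.30) = 0.2700
  C_21 = −[(-0.25)(1.00) − (-0.15)(-0.30)] = 0.2950
  C_22 = (0.75)(1.00) − (-0.15)(-0.30) = 0.7050
  C_23 = −[(0.75)(-0.30) − (-0.25)(-0.30)] = 0.3000
  C_31 = (-0.25)(-0.40) − (-0.15)(0.85) = 0.2275
  C_32 = −[(0.75)(-0.40) − (-0.15)(-0.05)] = 0.3075
  C_33 = (0.75)(0.85) − (-0.25)(-0.05) = 0.6250
det(I−A) = Σ_j (I−A)_1j·C_1j = (0.75)(0.7300) + (-0.25)(0.1700) + (-0.15)(0.2700) = 0.4645
adj(I−A) = Cᵀ =
  [ 0.7300   0.2950   0.2275]
  [ 0.1700   0.7050   0.3075]
  [ 0.2700   0.3000   0.6250]
(I − A)⁻¹ = adj(I−A) / det(I−A) ≈
  [   1.5716     0.6351     0.4898]
  [   0.3660     1.5178     0.6620]
  [   0.5813     0.6459     1.3455]
x = (I − A)⁻¹ d = adj(I−A)·d / det(I−A), with det(I−A) = 0.4645:
  x_C = (0.7300·540 + 0.2950·490 + 0.2275·370) / 0.4645 = 622.925 / 0.4645 ≈ 1341.07
  x_P = (0.1700·540 + 0.7050·490 + 0.3075·370) / 0.4645 = 551.025 / 0.4645 ≈ 1186.28
  x_B = (0.2700·540 + 0.3000·490 + 0.6250·370) / 0.4645 = 524.05 / 0.4645 ≈ 1128.20

x_C = 1341.07, x_P = 1186.28, x_B = 1128.20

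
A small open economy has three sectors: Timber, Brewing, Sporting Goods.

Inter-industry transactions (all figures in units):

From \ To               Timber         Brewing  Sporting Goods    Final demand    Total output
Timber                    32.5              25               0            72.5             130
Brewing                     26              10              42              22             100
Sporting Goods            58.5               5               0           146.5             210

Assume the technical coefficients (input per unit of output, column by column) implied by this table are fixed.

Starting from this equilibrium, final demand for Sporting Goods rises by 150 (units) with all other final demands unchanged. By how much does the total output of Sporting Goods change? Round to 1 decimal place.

Technical coefficients a_ij = z_ij / X_j:
  a_11 = 32.5/130 = 0.25, a_21 = 26/130 = 0.20, a_31 = 58.5/130 = 0.45
  a_12 = 25/100 = 0.25, a_22 = 10/100 = 0.10, a_32 = 5/100 = 0.05
  a_13 = 0/210 = 0.00, a_23 = 42/210 = 0.20, a_33 = 0/210 = 0.00
I − A =
  [   0.75    -0.25     0.00]
  [  -0.20     0.90    -0.20]
  [  -0.45    -0.05     1.00]
Cofactors of I−A, C_ij = (−1)^(i+j)·(minor ij) (rows/columns in the sector order above):
  C_11 = (0.90)(1.00) − (-0.20)(-0.05) = 0.8900
  C_12 = −[(-0.20)(1.00) − (-0.20)(-0.45)] = 0.2900
  C_13 = (-0.20)(-0.05) − (0.90)(-0.45) = 0.4150
  C_21 = −[(-0.25)(1.00) − (0.00)(-0.05)] = 0.2500
  C_22 = (0.75)(1.00) − (0.00)(-0.45) = 0.7500
  C_23 = −[(0.75)(-0.05) − (-0.25)(-0.45)] = 0.1500
  C_31 = (-0.25)(-0.20) − (0.00)(0.90) = 0.0500
  C_32 = −[(0.75)(-0.20) − (0.00)(-0.20)] = 0.1500
  C_33 = (0.75)(0.90) − (-0.25)(-0.20) = 0.6250
det(I−A) = Σ_j (I−A)_1j·C_1j = (0.75)(0.8900) + (-0.25)(0.2900) + (0.00)(0.4150) = 0.5950
adj(I−A) = Cᵀ =
  [ 0.8900   0.2500   0.0500]
  [ 0.2900   0.7500   0.1500]
  [ 0.4150   0.1500   0.6250]
(I − A)⁻¹ = adj(I−A) / det(I−A) ≈
  [   1.4958     0.4202     0.0840]
  [   0.4874     1.2605     0.2521]
  [   0.6975     0.2521     1.0504]
Δx = (I − A)⁻¹ Δd with Δd having +150 in the Sporting Goods component and 0 elsewhere.
So Δx_3 = L_33 · (+150), where L_33 = adj(I−A)_33 / det(I−A) = 0.6250 / 0.5950.
Δx_3 = 0.6250 × (+150) / 0.5950 = 93.75 / 0.5950 ≈ 157.6.

Δx_3 = 157.6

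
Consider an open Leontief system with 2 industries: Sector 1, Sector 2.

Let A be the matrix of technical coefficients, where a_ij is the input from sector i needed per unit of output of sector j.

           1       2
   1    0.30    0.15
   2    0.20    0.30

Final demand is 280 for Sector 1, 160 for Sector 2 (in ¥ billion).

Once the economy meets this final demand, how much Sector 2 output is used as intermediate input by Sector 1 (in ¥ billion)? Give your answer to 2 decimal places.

I − A =
  [   0.70    -0.15]
  [  -0.20     0.70]
det(I−A) = (0.70)(0.70) − (-0.15)(-0.20) = 0.4600
adj(I−A) = [[0.70, 0.15], [0.20, 0.70]]
(I − A)⁻¹ = adj(I−A) / det(I−A) ≈
  [   1.5217     0.3261]
  [   0.4348     1.5217]
First solve x = (I − A)⁻¹ d = adj(I−A)·d / det(I−A); in particular x_1 = (0.70·280 + 0.15·160) / 0.4600 = 220.00 / 0.4600 ≈ 478.2609.
Intermediate flow from 2 to 1: z_21 = a_21 · x_1 = 0.20 × 220.00 / 0.4600 = 44.00 / 0.4600 ≈ 95.65.

z_21 = 95.65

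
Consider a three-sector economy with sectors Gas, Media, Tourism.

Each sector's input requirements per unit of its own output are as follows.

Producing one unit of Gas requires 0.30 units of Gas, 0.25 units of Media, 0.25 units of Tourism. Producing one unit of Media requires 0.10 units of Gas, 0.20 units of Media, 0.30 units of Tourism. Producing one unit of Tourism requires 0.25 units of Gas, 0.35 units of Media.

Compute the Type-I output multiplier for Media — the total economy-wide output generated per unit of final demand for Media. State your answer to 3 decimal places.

m_2 = 2.728

I − A =
  [   0.70    -0.10    -0.25]
  [  -0.25     0.80    -0.35]
  [  -0.25    -0.30     1.00]
Cofactors of I−A, C_ij = (−1)^(i+j)·(minor ij) (rows/columns in the sector order above):
  C_11 = (0.80)(1.00) − (-0.35)(-0.30) = 0.6950
  C_12 = −[(-0.25)(1.00) − (-0.35)(-0.25)] = 0.3375
  C_13 = (-0.25)(-0.30) − (0.80)(-0.25) = 0.2750
  C_21 = −[(-0.10)(1.00) − (-0.25)(-0.30)] = 0.1750
  C_22 = (0.70)(1.00) − (-0.25)(-0.25) = 0.6375
  C_23 = −[(0.70)(-0.30) − (-0.10)(-0.25)] = 0.2350
  C_31 = (-0.10)(-0.35) − (-0.25)(0.80) = 0.2350
  C_32 = −[(0.70)(-0.35) − (-0.25)(-0.25)] = 0.3075
  C_33 = (0.70)(0.80) − (-0.10)(-0.25) = 0.5350
det(I−A) = Σ_j (I−A)_1j·C_1j = (0.70)(0.6950) + (-0.10)(0.3375) + (-0.25)(0.2750) = 0.3840
adj(I−A) = Cᵀ =
  [ 0.6950   0.1750   0.2350]
  [ 0.3375   0.6375   0.3075]
  [ 0.2750   0.2350   0.5350]
(I − A)⁻¹ = adj(I−A) / det(I−A) ≈
  [   1.8099     0.4557     0.6120]
  [   0.8789     1.6602     0.8008]
  [   0.7161     0.6120     1.3932]
The output multiplier for sector j is the column-j sum of the Leontief inverse (I − A)⁻¹ = adj(I−A) / det(I−A).
Column 2 of adj(I−A): (0.1750, 0.6375, 0.2350); det(I−A) = 0.3840.
m_2 = (0.1750 + 0.6375 + 0.2350) / 0.3840 = 1.0475 / 0.3840 ≈ 2.728.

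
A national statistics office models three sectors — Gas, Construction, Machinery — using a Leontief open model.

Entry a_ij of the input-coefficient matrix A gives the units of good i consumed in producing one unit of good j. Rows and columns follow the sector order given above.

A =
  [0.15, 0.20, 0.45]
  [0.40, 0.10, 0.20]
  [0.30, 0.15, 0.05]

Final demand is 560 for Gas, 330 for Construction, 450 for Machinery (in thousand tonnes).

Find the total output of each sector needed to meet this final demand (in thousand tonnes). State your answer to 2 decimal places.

I − A =
  [   0.85    -0.20    -0.45]
  [  -0.40     0.90    -0.20]
  [  -0.30    -0.15     0.95]
Cofactors of I−A, C_ij = (−1)^(i+j)·(minor ij) (rows/columns in the sector order above):
  C_11 = (0.90)(0.95) − (-0.20)(-0.15) = 0.8250
  C_12 = −[(-0.40)(0.95) − (-0.20)(-0.30)] = 0.4400
  C_13 = (-0.40)(-0.15) − (0.90)(-0.30) = 0.3300
  C_21 = −[(-0.20)(0.95) − (-0.45)(-0.15)] = 0.2575
  C_22 = (0.85)(0.95) − (-0.45)(-0.30) = 0.6725
  C_23 = −[(0.85)(-0.15) − (-0.20)(-0.30)] = 0.1875
  C_31 = (-0.20)(-0.20) − (-0.45)(0.90) = 0.4450
  C_32 = −[(0.85)(-0.20) − (-0.45)(-0.40)] = 0.3500
  C_33 = (0.85)(0.90) − (-0.20)(-0.40) = 0.6850
det(I−A) = Σ_j (I−A)_1j·C_1j = (0.85)(0.8250) + (-0.20)(0.4400) + (-0.45)(0.3300) = 0.46475
adj(I−A) = Cᵀ =
  [ 0.8250   0.2575   0.4450]
  [ 0.4400   0.6725   0.3500]
  [ 0.3300   0.1875   0.6850]
(I − A)⁻¹ = adj(I−A) / det(I−A) ≈
  [   1.7751     0.5541     0.9575]
  [   0.9467     1.4470     0.7531]
  [   0.7101     0.4034     1.4739]
x = (I − A)⁻¹ d = adj(I−A)·d / det(I−A), with det(I−A) = 0.46475:
  x_1 = (0.8250·560 + 0.2575·330 + 0.4450·450) / 0.46475 = 747.225 / 0.46475 ≈ 1607.80
  x_2 = (0.4400·560 + 0.6725·330 + 0.3500·450) / 0.46475 = 625.825 / 0.46475 ≈ 1346.58
  x_3 = (0.3300·560 + 0.1875·330 + 0.6850·450) / 0.46475 = 554.925 / 0.46475 ≈ 1194.03

x_1 = 1607.80, x_2 = 1346.58, x_3 = 1194.03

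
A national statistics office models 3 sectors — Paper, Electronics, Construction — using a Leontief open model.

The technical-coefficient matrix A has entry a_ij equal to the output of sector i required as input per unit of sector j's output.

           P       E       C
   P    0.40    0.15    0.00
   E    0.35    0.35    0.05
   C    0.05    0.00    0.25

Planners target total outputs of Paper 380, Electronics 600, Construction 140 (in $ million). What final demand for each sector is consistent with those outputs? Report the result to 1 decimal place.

d_P = 138.0, d_E = 250.0, d_C = 86.0

I − A =
  [   0.60    -0.15     0.00]
  [  -0.35     0.65    -0.05]
  [  -0.05     0.00     0.75]
d = (I − A) x:
  d_P = (+0.60)·380 + (-0.15)·600 + (+0.00)·140 = 138.0
  d_E = (-0.35)·380 + (+0.65)·600 + (-0.05)·140 = 250.0
  d_C = (-0.05)·380 + (+0.00)·600 + (+0.75)·140 = 86.0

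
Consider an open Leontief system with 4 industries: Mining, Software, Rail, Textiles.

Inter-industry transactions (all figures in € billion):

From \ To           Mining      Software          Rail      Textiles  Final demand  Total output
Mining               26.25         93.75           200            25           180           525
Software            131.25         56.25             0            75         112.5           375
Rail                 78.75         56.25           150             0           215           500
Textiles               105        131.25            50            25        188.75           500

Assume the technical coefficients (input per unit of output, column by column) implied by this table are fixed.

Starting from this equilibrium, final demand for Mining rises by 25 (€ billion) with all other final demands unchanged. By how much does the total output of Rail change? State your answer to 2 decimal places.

Technical coefficients a_ij = z_ij / X_j:
  a_MM = 26.25/525 = 0.05, a_SM = 131.25/525 = 0.25, a_RM = 78.75/525 = 0.15, a_TM = 105/525 = 0.20
  a_MS = 93.75/375 = 0.25, a_SS = 56.25/375 = 0.15, a_RS = 56.25/375 = 0.15, a_TS = 131.25/375 = 0.35
  a_MR = 200/500 = 0.40, a_SR = 0/500 = 0.00, a_RR = 150/500 = 0.30, a_TR = 50/500 = 0.10
  a_MT = 25/500 = 0.05, a_ST = 75/500 = 0.15, a_RT = 0/500 = 0.00, a_TT = 25/500 = 0.05
I − A =
  [   0.95    -0.25    -0.40    -0.05]
  [  -0.25     0.85     0.00    -0.15]
  [  -0.15    -0.15     0.70     0.00]
  [  -0.20    -0.35    -0.10     0.95]
Compute the cofactors C_ij = (−1)^(i+j)·(3×3 minor ij) of I−A; the adjugate is their transpose:
adj(I−A) = Cᵀ =
  [ 0.526250   0.236250   0.310000   0.065000]
  [ 0.189500   0.567000   0.122500   0.099500]
  [ 0.153375   0.172125   0.637500   0.035250]
  [ 0.196750   0.276750   0.177500   0.455500]
det(I−A) = Σ_j (I−A)_1j·C_1j = (0.95)(0.526250) + (-0.25)(0.189500) + (-0.40)(0.153375) + (-0.05)(0.196750) = 0.381375
(I − A)⁻¹ = adj(I−A) / det(I−A) ≈
  [   1.3799     0.6195     0.8128     0.1704]
  [   0.4969     1.4867     0.3212     0.2609]
  [   0.4022     0.4513     1.6716     0.0924]
  [   0.5159     0.7257     0.4654     1.1944]
Δx = (I − A)⁻¹ Δd with Δd having +25 in the Mining component and 0 elsewhere.
So Δx_R = L_RM · (+25), where L_RM = adj(I−A)_RM / det(I−A) = 0.153375 / 0.381375.
Δx_R = 0.153375 × (+25) / 0.381375 = 3.834375 / 0.381375 ≈ 10.05.

Δx_R = 10.05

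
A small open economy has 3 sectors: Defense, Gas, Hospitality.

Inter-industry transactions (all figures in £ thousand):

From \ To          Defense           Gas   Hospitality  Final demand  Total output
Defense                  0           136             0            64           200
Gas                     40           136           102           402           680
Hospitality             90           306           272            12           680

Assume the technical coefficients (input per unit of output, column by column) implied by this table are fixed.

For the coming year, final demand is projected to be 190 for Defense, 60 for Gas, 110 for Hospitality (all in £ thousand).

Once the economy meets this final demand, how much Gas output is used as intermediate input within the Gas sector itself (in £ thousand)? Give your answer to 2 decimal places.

Technical coefficients a_ij = z_ij / X_j:
  a_DD = 0/200 = 0.00, a_GD = 40/200 = 0.20, a_HD = 90/200 = 0.45
  a_DG = 136/680 = 0.20, a_GG = 136/680 = 0.20, a_HG = 306/680 = 0.45
  a_DH = 0/680 = 0.00, a_GH = 102/680 = 0.15, a_HH = 272/680 = 0.40
I − A =
  [   1.00    -0.20     0.00]
  [  -0.20     0.80    -0.15]
  [  -0.45    -0.45     0.60]
Cofactors of I−A, C_ij = (−1)^(i+j)·(minor ij) (rows/columns in the sector order above):
  C_11 = (0.80)(0.60) − (-0.15)(-0.45) = 0.4125
  C_12 = −[(-0.20)(0.60) − (-0.15)(-0.45)] = 0.1875
  C_13 = (-0.20)(-0.45) − (0.80)(-0.45) = 0.4500
  C_21 = −[(-0.20)(0.60) − (0.00)(-0.45)] = 0.1200
  C_22 = (1.00)(0.60) − (0.00)(-0.45) = 0.6000
  C_23 = −[(1.00)(-0.45) − (-0.20)(-0.45)] = 0.5400
  C_31 = (-0.20)(-0.15) − (0.00)(0.80) = 0.0300
  C_32 = −[(1.00)(-0.15) − (0.00)(-0.20)] = 0.1500
  C_33 = (1.00)(0.80) − (-0.20)(-0.20) = 0.7600
det(I−A) = Σ_j (I−A)_1j·C_1j = (1.00)(0.4125) + (-0.20)(0.1875) + (0.00)(0.4500) = 0.3750
adj(I−A) = Cᵀ =
  [ 0.4125   0.1200   0.0300]
  [ 0.1875   0.6000   0.1500]
  [ 0.4500   0.5400   0.7600]
(I − A)⁻¹ = adj(I−A) / det(I−A) ≈
  [   1.1000     0.3200     0.0800]
  [   0.5000     1.6000     0.4000]
  [   1.2000     1.4400     2.0267]
First solve x = (I − A)⁻¹ d = adj(I−A)·d / det(I−A); in particular x_G = (0.1875·190 + 0.6000·60 + 0.1500·110) / 0.3750 = 88.125 / 0.3750 = 235.0000.
Intermediate flow from G to G: z_GG = a_GG · x_G = 0.20 × 88.125 / 0.3750 = 17.625 / 0.3750 = 47.00.

z_GG = 47.00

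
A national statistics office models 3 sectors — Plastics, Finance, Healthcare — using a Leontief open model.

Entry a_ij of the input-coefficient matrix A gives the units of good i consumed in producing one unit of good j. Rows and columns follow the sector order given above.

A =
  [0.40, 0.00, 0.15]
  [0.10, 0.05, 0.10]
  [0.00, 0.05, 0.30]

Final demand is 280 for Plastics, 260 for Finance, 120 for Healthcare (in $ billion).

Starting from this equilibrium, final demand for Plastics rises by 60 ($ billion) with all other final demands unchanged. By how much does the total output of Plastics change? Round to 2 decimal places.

Δx_P = 100.19

I − A =
  [   0.60     0.00    -0.15]
  [  -0.10     0.95    -0.10]
  [   0.00    -0.05     0.70]
Cofactors of I−A, C_ij = (−1)^(i+j)·(minor ij) (rows/columns in the sector order above):
  C_11 = (0.95)(0.70) − (-0.10)(-0.05) = 0.6600
  C_12 = −[(-0.10)(0.70) − (-0.10)(0.00)] = 0.0700
  C_13 = (-0.10)(-0.05) − (0.95)(0.00) = 0.0050
  C_21 = −[(0.00)(0.70) − (-0.15)(-0.05)] = 0.0075
  C_22 = (0.60)(0.70) − (-0.15)(0.00) = 0.4200
  C_23 = −[(0.60)(-0.05) − (0.00)(0.00)] = 0.0300
  C_31 = (0.00)(-0.10) − (-0.15)(0.95) = 0.1425
  C_32 = −[(0.60)(-0.10) − (-0.15)(-0.10)] = 0.0750
  C_33 = (0.60)(0.95) − (0.00)(-0.10) = 0.5700
det(I−A) = Σ_j (I−A)_1j·C_1j = (0.60)(0.6600) + (0.00)(0.0700) + (-0.15)(0.0050) = 0.39525
adj(I−A) = Cᵀ =
  [ 0.6600   0.0075   0.1425]
  [ 0.0700   0.4200   0.0750]
  [ 0.0050   0.0300   0.5700]
(I − A)⁻¹ = adj(I−A) / det(I−A) ≈
  [   1.6698     0.0190     0.3605]
  [   0.1771     1.0626     0.1898]
  [   0.0127     0.0759     1.4421]
Δx = (I − A)⁻¹ Δd with Δd having +60 in the Plastics component and 0 elsewhere.
So Δx_P = L_PP · (+60), where L_PP = adj(I−A)_PP / det(I−A) = 0.6600 / 0.39525.
Δx_P = 0.6600 × (+60) / 0.39525 = 39.60 / 0.39525 ≈ 100.19.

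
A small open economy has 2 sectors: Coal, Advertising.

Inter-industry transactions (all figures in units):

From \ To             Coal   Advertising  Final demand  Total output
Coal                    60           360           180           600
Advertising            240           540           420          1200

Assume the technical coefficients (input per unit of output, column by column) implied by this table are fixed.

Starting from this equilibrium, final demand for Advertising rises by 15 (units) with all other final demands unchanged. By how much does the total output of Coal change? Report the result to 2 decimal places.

Technical coefficients a_ij = z_ij / X_j:
  a_CC = 60/600 = 0.10, a_AC = 240/600 = 0.40
  a_CA = 360/1200 = 0.30, a_AA = 540/1200 = 0.45
I − A =
  [   0.90    -0.30]
  [  -0.40     0.55]
det(I−A) = (0.90)(0.55) − (-0.30)(-0.40) = 0.3750
adj(I−A) = [[0.55, 0.30], [0.40, 0.90]]
(I − A)⁻¹ = adj(I−A) / det(I−A) ≈
  [   1.4667     0.8000]
  [   1.0667     2.4000]
Δx = (I − A)⁻¹ Δd with Δd having +15 in the Advertising component and 0 elsewhere.
So Δx_C = L_CA · (+15), where L_CA = adj(I−A)_CA / det(I−A) = 0.30 / 0.3750.
Δx_C = 0.30 × (+15) / 0.3750 = 4.50 / 0.3750 = 12.00.

Δx_C = 12.00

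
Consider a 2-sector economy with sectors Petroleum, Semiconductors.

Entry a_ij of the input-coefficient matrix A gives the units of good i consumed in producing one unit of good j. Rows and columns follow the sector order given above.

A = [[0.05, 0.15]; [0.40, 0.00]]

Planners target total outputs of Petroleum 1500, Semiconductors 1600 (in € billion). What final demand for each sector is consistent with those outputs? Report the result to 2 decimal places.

d_1 = 1185.00, d_2 = 1000.00

I − A =
  [   0.95    -0.15]
  [  -0.40     1.00]
d = (I − A) x:
  d_1 = (+0.95)·1500 + (-0.15)·1600 = 1185.00
  d_2 = (-0.40)·1500 + (+1.00)·1600 = 1000.00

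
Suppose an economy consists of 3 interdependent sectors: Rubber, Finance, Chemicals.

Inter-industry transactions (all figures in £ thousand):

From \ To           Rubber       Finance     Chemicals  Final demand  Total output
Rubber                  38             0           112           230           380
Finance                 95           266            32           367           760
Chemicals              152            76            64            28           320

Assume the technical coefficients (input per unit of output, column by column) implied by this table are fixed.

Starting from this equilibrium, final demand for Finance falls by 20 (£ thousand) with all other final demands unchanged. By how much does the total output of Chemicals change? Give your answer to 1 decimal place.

Technical coefficients a_ij = z_ij / X_j:
  a_RR = 38/380 = 0.10, a_FR = 95/380 = 0.25, a_CR = 152/380 = 0.40
  a_RF = 0/760 = 0.00, a_FF = 266/760 = 0.35, a_CF = 76/760 = 0.10
  a_RC = 112/320 = 0.35, a_FC = 32/320 = 0.10, a_CC = 64/320 = 0.20
I − A =
  [   0.90     0.00    -0.35]
  [  -0.25     0.65    -0.10]
  [  -0.40    -0.10     0.80]
Cofactors of I−A, C_ij = (−1)^(i+j)·(minor ij) (rows/columns in the sector order above):
  C_11 = (0.65)(0.80) − (-0.10)(-0.10) = 0.5100
  C_12 = −[(-0.25)(0.80) − (-0.10)(-0.40)] = 0.2400
  C_13 = (-0.25)(-0.10) − (0.65)(-0.40) = 0.2850
  C_21 = −[(0.00)(0.80) − (-0.35)(-0.10)] = 0.0350
  C_22 = (0.90)(0.80) − (-0.35)(-0.40) = 0.5800
  C_23 = −[(0.90)(-0.10) − (0.00)(-0.40)] = 0.0900
  C_31 = (0.00)(-0.10) − (-0.35)(0.65) = 0.2275
  C_32 = −[(0.90)(-0.10) − (-0.35)(-0.25)] = 0.1775
  C_33 = (0.90)(0.65) − (0.00)(-0.25) = 0.5850
det(I−A) = Σ_j (I−A)_1j·C_1j = (0.90)(0.5100) + (0.00)(0.2400) + (-0.35)(0.2850) = 0.35925
adj(I−A) = Cᵀ =
  [ 0.5100   0.0350   0.2275]
  [ 0.2400   0.5800   0.1775]
  [ 0.2850   0.0900   0.5850]
(I − A)⁻¹ = adj(I−A) / det(I−A) ≈
  [   1.4196     0.0974     0.6333]
  [   0.6681     1.6145     0.4941]
  [   0.7933     0.2505     1.6284]
Δx = (I − A)⁻¹ Δd with Δd having -20 in the Finance component and 0 elsewhere.
So Δx_C = L_CF · (-20), where L_CF = adj(I−A)_CF / det(I−A) = 0.0900 / 0.35925.
Δx_C = 0.0900 × (-20) / 0.35925 = -1.80 / 0.35925 ≈ -5.0.

Δx_C = -5.0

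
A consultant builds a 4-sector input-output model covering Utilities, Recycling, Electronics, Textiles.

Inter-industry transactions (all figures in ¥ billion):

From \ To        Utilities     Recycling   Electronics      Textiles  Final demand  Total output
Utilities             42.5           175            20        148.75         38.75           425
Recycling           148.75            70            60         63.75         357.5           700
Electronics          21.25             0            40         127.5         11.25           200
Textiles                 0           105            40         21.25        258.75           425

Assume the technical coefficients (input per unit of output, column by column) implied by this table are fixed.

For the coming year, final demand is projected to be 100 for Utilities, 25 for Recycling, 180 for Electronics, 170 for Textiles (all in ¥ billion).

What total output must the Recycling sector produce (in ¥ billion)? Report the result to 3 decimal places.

x_R = 343.772

Technical coefficients a_ij = z_ij / X_j:
  a_UU = 42.5/425 = 0.10, a_RU = 148.75/425 = 0.35, a_EU = 21.25/425 = 0.05, a_TU = 0/425 = 0.00
  a_UR = 175/700 = 0.25, a_RR = 70/700 = 0.10, a_ER = 0/700 = 0.00, a_TR = 105/700 = 0.15
  a_UE = 20/200 = 0.10, a_RE = 60/200 = 0.30, a_EE = 40/200 = 0.20, a_TE = 40/200 = 0.20
  a_UT = 148.75/425 = 0.35, a_RT = 63.75/425 = 0.15, a_ET = 127.5/425 = 0.30, a_TT = 21.25/425 = 0.05
I − A =
  [   0.90    -0.25    -0.10    -0.35]
  [  -0.35     0.90    -0.30    -0.15]
  [  -0.05     0.00     0.80    -0.30]
  [   0.00    -0.15    -0.20     0.95]
Compute the cofactors C_ij = (−1)^(i+j)·(3×3 minor ij) of I−A; the adjugate is their transpose:
adj(I−A) = Cᵀ =
  [ 0.598500   0.221500   0.240750   0.331500]
  [ 0.260750   0.621750   0.341250   0.302000]
  [ 0.057375   0.055000   0.647750   0.234375]
  [ 0.053250   0.109750   0.190250   0.569750]
det(I−A) = Σ_j (I−A)_1j·C_1j = (0.90)(0.598500) + (-0.25)(0.260750) + (-0.10)(0.057375) + (-0.35)(0.053250) = 0.4490875
(I − A)⁻¹ = adj(I−A) / det(I−A) ≈
  [   1.3327     0.4932     0.5361     0.7382]
  [   0.5806     1.3845     0.7599     0.6725]
  [   0.1278     0.1225     1.4424     0.5219]
  [   0.1186     0.2444     0.4236     1.2687]
x = (I − A)⁻¹ d = adj(I−A)·d / det(I−A), with det(I−A) = 0.4490875:
  x_U = (0.598500·100 + 0.221500·25 + 0.240750·180 + 0.331500·170) / 0.4490875 = 165.0775 / 0.4490875 ≈ 367.584
  x_R = (0.260750·100 + 0.621750·25 + 0.341250·180 + 0.302000·170) / 0.4490875 = 154.38375 / 0.4490875 ≈ 343.772
  x_E = (0.057375·100 + 0.055000·25 + 0.647750·180 + 0.234375·170) / 0.4490875 = 163.55125 / 0.4490875 ≈ 364.186
  x_T = (0.053250·100 + 0.109750·25 + 0.190250·180 + 0.569750·170) / 0.4490875 = 139.17125 / 0.4490875 ≈ 309.898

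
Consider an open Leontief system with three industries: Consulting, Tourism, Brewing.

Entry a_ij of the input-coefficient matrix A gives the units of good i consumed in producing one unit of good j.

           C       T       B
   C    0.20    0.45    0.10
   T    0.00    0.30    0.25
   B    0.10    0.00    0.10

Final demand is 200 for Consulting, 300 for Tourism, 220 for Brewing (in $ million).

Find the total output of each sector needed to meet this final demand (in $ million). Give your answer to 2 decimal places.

x_C = 592.18, x_T = 539.37, x_B = 310.24

I − A =
  [   0.80    -0.45    -0.10]
  [   0.00     0.70    -0.25]
  [  -0.10     0.00     0.90]
Cofactors of I−A, C_ij = (−1)^(i+j)·(minor ij) (rows/columns in the sector order above):
  C_11 = (0.70)(0.90) − (-0.25)(0.00) = 0.6300
  C_12 = −[(0.00)(0.90) − (-0.25)(-0.10)] = 0.0250
  C_13 = (0.00)(0.00) − (0.70)(-0.10) = 0.0700
  C_21 = −[(-0.45)(0.90) − (-0.10)(0.00)] = 0.4050
  C_22 = (0.80)(0.90) − (-0.10)(-0.10) = 0.7100
  C_23 = −[(0.80)(0.00) − (-0.45)(-0.10)] = 0.0450
  C_31 = (-0.45)(-0.25) − (-0.10)(0.70) = 0.1825
  C_32 = −[(0.80)(-0.25) − (-0.10)(0.00)] = 0.2000
  C_33 = (0.80)(0.70) − (-0.45)(0.00) = 0.5600
det(I−A) = Σ_j (I−A)_1j·C_1j = (0.80)(0.6300) + (-0.45)(0.0250) + (-0.10)(0.0700) = 0.48575
adj(I−A) = Cᵀ =
  [ 0.6300   0.4050   0.1825]
  [ 0.0250   0.7100   0.2000]
  [ 0.0700   0.0450   0.5600]
(I − A)⁻¹ = adj(I−A) / det(I−A) ≈
  [   1.2970     0.8338     0.3757]
  [   0.0515     1.4617     0.4117]
  [   0.1441     0.0926     1.1529]
x = (I − A)⁻¹ d = adj(I−A)·d / det(I−A), with det(I−A) = 0.48575:
  x_C = (0.6300·200 + 0.4050·300 + 0.1825·220) / 0.48575 = 287.65 / 0.48575 ≈ 592.18
  x_T = (0.0250·200 + 0.7100·300 + 0.2000·220) / 0.48575 = 262.00 / 0.48575 ≈ 539.37
  x_B = (0.0700·200 + 0.0450·300 + 0.5600·220) / 0.48575 = 150.70 / 0.48575 ≈ 310.24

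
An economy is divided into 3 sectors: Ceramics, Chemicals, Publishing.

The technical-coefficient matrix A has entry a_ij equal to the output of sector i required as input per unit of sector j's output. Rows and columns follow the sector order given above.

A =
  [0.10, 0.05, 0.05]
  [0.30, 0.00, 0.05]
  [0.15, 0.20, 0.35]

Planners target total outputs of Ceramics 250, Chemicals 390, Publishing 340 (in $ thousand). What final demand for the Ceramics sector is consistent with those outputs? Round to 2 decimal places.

d_1 = 188.50

I − A =
  [   0.90    -0.05    -0.05]
  [  -0.30     1.00    -0.05]
  [  -0.15    -0.20     0.65]
d = (I − A) x:
  d_1 = (+0.90)·250 + (-0.05)·390 + (-0.05)·340 = 188.50
  d_2 = (-0.30)·250 + (+1.00)·390 + (-0.05)·340 = 298.00
  d_3 = (-0.15)·250 + (-0.20)·390 + (+0.65)·340 = 105.50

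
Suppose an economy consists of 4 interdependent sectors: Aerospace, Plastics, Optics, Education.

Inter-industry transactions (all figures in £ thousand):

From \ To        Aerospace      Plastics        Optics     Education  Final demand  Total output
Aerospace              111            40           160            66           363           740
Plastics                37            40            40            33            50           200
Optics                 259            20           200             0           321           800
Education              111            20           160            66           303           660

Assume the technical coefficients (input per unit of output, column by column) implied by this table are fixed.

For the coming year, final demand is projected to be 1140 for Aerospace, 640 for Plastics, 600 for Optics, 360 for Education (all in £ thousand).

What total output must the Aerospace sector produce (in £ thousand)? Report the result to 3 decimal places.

x_A = 2240.019

Technical coefficients a_ij = z_ij / X_j:
  a_AA = 111/740 = 0.15, a_PA = 37/740 = 0.05, a_OA = 259/740 = 0.35, a_EA = 111/740 = 0.15
  a_AP = 40/200 = 0.20, a_PP = 40/200 = 0.20, a_OP = 20/200 = 0.10, a_EP = 20/200 = 0.10
  a_AO = 160/800 = 0.20, a_PO = 40/800 = 0.05, a_OO = 200/800 = 0.25, a_EO = 160/800 = 0.20
  a_AE = 66/660 = 0.10, a_PE = 33/660 = 0.05, a_OE = 0/660 = 0.00, a_EE = 66/660 = 0.10
I − A =
  [   0.85    -0.20    -0.20    -0.10]
  [  -0.05     0.80    -0.05    -0.05]
  [  -0.35    -0.10     0.75     0.00]
  [  -0.15    -0.10    -0.20     0.90]
Compute the cofactors C_ij = (−1)^(i+j)·(3×3 minor ij) of I−A; the adjugate is their transpose:
adj(I−A) = Cᵀ =
  [ 0.530750   0.162500   0.170500   0.068000]
  [ 0.058625   0.492500   0.057500   0.033875]
  [ 0.255500   0.141500   0.584750   0.036250]
  [ 0.151750   0.113250   0.164750   0.437750]
det(I−A) = Σ_j (I−A)_1j·C_1j = (0.85)(0.530750) + (-0.20)(0.058625) + (-0.20)(0.255500) + (-0.10)(0.151750) = 0.3731375
(I − A)⁻¹ = adj(I−A) / det(I−A) ≈
  [   1.4224     0.4355     0.4569     0.1822]
  [   0.1571     1.3199     0.1541     0.0908]
  [   0.6847     0.3792     1.5671     0.0971]
  [   0.4067     0.3035     0.4415     1.1732]
x = (I − A)⁻¹ d = adj(I−A)·d / det(I−A), with det(I−A) = 0.3731375:
  x_A = (0.530750·1140 + 0.162500·640 + 0.170500·600 + 0.068000·360) / 0.3731375 = 835.835 / 0.3731375 ≈ 2240.019
  x_P = (0.058625·1140 + 0.492500·640 + 0.057500·600 + 0.033875·360) / 0.3731375 = 428.7275 / 0.3731375 ≈ 1148.980
  x_O = (0.255500·1140 + 0.141500·640 + 0.584750·600 + 0.036250·360) / 0.3731375 = 745.73 / 0.3731375 ≈ 1998.539
  x_E = (0.151750·1140 + 0.113250·640 + 0.164750·600 + 0.437750·360) / 0.3731375 = 501.915 / 0.3731375 ≈ 1345.121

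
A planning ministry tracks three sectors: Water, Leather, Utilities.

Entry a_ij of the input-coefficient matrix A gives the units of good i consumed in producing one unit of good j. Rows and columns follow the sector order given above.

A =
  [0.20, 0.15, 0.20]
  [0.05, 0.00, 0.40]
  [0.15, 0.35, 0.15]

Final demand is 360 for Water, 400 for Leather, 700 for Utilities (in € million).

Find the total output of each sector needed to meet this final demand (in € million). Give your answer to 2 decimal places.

I − A =
  [   0.80    -0.15    -0.20]
  [  -0.05     1.00    -0.40]
  [  -0.15    -0.35     0.85]
Cofactors of I−A, C_ij = (−1)^(i+j)·(minor ij) (rows/columns in the sector order above):
  C_11 = (1.00)(0.85) − (-0.40)(-0.35) = 0.7100
  C_12 = −[(-0.05)(0.85) − (-0.40)(-0.15)] = 0.1025
  C_13 = (-0.05)(-0.35) − (1.00)(-0.15) = 0.1675
  C_21 = −[(-0.15)(0.85) − (-0.20)(-0.35)] = 0.1975
  C_22 = (0.80)(0.85) − (-0.20)(-0.15) = 0.6500
  C_23 = −[(0.80)(-0.35) − (-0.15)(-0.15)] = 0.3025
  C_31 = (-0.15)(-0.40) − (-0.20)(1.00) = 0.2600
  C_32 = −[(0.80)(-0.40) − (-0.20)(-0.05)] = 0.3300
  C_33 = (0.80)(1.00) − (-0.15)(-0.05) = 0.7925
det(I−A) = Σ_j (I−A)_1j·C_1j = (0.80)(0.7100) + (-0.15)(0.1025) + (-0.20)(0.1675) = 0.519125
adj(I−A) = Cᵀ =
  [ 0.7100   0.1975   0.2600]
  [ 0.1025   0.6500   0.3300]
  [ 0.1675   0.3025   0.7925]
(I − A)⁻¹ = adj(I−A) / det(I−A) ≈
  [   1.3677     0.3804     0.5008]
  [   0.1974     1.2521     0.6357]
  [   0.3227     0.5827     1.5266]
x = (I − A)⁻¹ d = adj(I−A)·d / det(I−A), with det(I−A) = 0.519125:
  x_W = (0.7100·360 + 0.1975·400 + 0.2600·700) / 0.519125 = 516.60 / 0.519125 ≈ 995.14
  x_L = (0.1025·360 + 0.6500·400 + 0.3300·700) / 0.519125 = 527.90 / 0.519125 ≈ 1016.90
  x_U = (0.1675·360 + 0.3025·400 + 0.7925·700) / 0.519125 = 736.05 / 0.519125 ≈ 1417.87

x_W = 995.14, x_L = 1016.90, x_U = 1417.87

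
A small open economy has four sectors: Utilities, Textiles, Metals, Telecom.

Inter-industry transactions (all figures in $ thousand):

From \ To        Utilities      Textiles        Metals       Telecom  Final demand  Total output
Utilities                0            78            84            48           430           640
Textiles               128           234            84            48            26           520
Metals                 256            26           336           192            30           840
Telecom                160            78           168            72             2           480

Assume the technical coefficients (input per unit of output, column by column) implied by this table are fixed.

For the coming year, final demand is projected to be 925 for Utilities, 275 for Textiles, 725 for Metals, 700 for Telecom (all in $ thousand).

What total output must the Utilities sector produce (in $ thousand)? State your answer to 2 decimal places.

x_1 = 2136.65

Technical coefficients a_ij = z_ij / X_j:
  a_11 = 0/640 = 0.00, a_21 = 128/640 = 0.20, a_31 = 256/640 = 0.40, a_41 = 160/640 = 0.25
  a_12 = 78/520 = 0.15, a_22 = 234/520 = 0.45, a_32 = 26/520 = 0.05, a_42 = 78/520 = 0.15
  a_13 = 84/840 = 0.10, a_23 = 84/840 = 0.10, a_33 = 336/840 = 0.40, a_43 = 168/840 = 0.20
  a_14 = 48/480 = 0.10, a_24 = 48/480 = 0.10, a_34 = 192/480 = 0.40, a_44 = 72/480 = 0.15
I − A =
  [   1.00    -0.15    -0.10    -0.10]
  [  -0.20     0.55    -0.10    -0.10]
  [  -0.40    -0.05     0.60    -0.40]
  [  -0.25    -0.15    -0.20     0.85]
Compute the cofactors C_ij = (−1)^(i+j)·(3×3 minor ij) of I−A; the adjugate is their transpose:
adj(I−A) = Cᵀ =
  [ 0.21625   0.08475   0.07350   0.07000]
  [ 0.15300   0.36300   0.12600   0.12000]
  [ 0.25775   0.17325   0.40650   0.24200]
  [ 0.15125   0.12975   0.13950   0.27800]
det(I−A) = Σ_j (I−A)_1j·C_1j = (1.00)(0.21625) + (-0.15)(0.15300) + (-0.10)(0.25775) + (-0.10)(0.15125) = 0.1524
(I − A)⁻¹ = adj(I−A) / det(I−A) ≈
  [   1.4190     0.5561     0.4823     0.4593]
  [   1.0039     2.3819     0.8268     0.7874]
  [   1.6913     1.1368     2.6673     1.5879]
  [   0.9925     0.8514     0.9154     1.8241]
x = (I − A)⁻¹ d = adj(I−A)·d / det(I−A), with det(I−A) = 0.1524:
  x_1 = (0.21625·925 + 0.08475·275 + 0.07350·725 + 0.07000·700) / 0.1524 = 325.625 / 0.1524 ≈ 2136.65
  x_2 = (0.15300·925 + 0.36300·275 + 0.12600·725 + 0.12000·700) / 0.1524 = 416.70 / 0.1524 ≈ 2734.25
  x_3 = (0.25775·925 + 0.17325·275 + 0.40650·725 + 0.24200·700) / 0.1524 = 750.175 / 0.1524 ≈ 4922.41
  x_4 = (0.15125·925 + 0.12975·275 + 0.13950·725 + 0.27800·700) / 0.1524 = 471.325 / 0.1524 ≈ 3092.68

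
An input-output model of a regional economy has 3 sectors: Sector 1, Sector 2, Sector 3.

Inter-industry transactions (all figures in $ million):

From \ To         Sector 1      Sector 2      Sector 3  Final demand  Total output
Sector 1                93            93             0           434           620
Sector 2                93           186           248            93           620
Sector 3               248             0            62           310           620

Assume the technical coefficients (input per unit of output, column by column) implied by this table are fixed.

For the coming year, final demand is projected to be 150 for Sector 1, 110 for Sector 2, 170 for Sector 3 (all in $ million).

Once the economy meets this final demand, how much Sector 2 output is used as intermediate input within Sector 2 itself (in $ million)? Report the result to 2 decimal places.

Technical coefficients a_ij = z_ij / X_j:
  a_11 = 93/620 = 0.15, a_21 = 93/620 = 0.15, a_31 = 248/620 = 0.40
  a_12 = 93/620 = 0.15, a_22 = 186/620 = 0.30, a_32 = 0/620 = 0.00
  a_13 = 0/620 = 0.00, a_23 = 248/620 = 0.40, a_33 = 62/620 = 0.10
I − A =
  [   0.85    -0.15     0.00]
  [  -0.15     0.70    -0.40]
  [  -0.40     0.00     0.90]
Cofactors of I−A, C_ij = (−1)^(i+j)·(minor ij) (rows/columns in the sector order above):
  C_11 = (0.70)(0.90) − (-0.40)(0.00) = 0.6300
  C_12 = −[(-0.15)(0.90) − (-0.40)(-0.40)] = 0.2950
  C_13 = (-0.15)(0.00) − (0.70)(-0.40) = 0.2800
  C_21 = −[(-0.15)(0.90) − (0.00)(0.00)] = 0.1350
  C_22 = (0.85)(0.90) − (0.00)(-0.40) = 0.7650
  C_23 = −[(0.85)(0.00) − (-0.15)(-0.40)] = 0.0600
  C_31 = (-0.15)(-0.40) − (0.00)(0.70) = 0.0600
  C_32 = −[(0.85)(-0.40) − (0.00)(-0.15)] = 0.3400
  C_33 = (0.85)(0.70) − (-0.15)(-0.15) = 0.5725
det(I−A) = Σ_j (I−A)_1j·C_1j = (0.85)(0.6300) + (-0.15)(0.2950) + (0.00)(0.2800) = 0.49125
adj(I−A) = Cᵀ =
  [ 0.6300   0.1350   0.0600]
  [ 0.2950   0.7650   0.3400]
  [ 0.2800   0.0600   0.5725]
(I − A)⁻¹ = adj(I−A) / det(I−A) ≈
  [   1.2824     0.2748     0.1221]
  [   0.6005     1.5573     0.6921]
  [   0.5700     0.1221     1.1654]
First solve x = (I − A)⁻¹ d = adj(I−A)·d / det(I−A); in particular x_2 = (0.2950·150 + 0.7650·110 + 0.3400·170) / 0.49125 = 186.20 / 0.49125 ≈ 379.0331.
Intermediate flow from 2 to 2: z_22 = a_22 · x_2 = 0.30 × 186.20 / 0.49125 = 55.86 / 0.49125 ≈ 113.71.

z_22 = 113.71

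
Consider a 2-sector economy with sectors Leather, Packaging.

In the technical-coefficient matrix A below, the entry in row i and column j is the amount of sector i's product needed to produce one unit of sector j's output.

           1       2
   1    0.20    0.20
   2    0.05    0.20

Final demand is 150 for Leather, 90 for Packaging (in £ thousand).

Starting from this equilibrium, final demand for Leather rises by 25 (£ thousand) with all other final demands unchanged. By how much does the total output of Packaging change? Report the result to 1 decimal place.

I − A =
  [   0.80    -0.20]
  [  -0.05     0.80]
det(I−A) = (0.80)(0.80) − (-0.20)(-0.05) = 0.6300
adj(I−A) = [[0.80, 0.20], [0.05, 0.80]]
(I − A)⁻¹ = adj(I−A) / det(I−A) ≈
  [   1.2698     0.3175]
  [   0.0794     1.2698]
Δx = (I − A)⁻¹ Δd with Δd having +25 in the Leather component and 0 elsewhere.
So Δx_2 = L_21 · (+25), where L_21 = adj(I−A)_21 / det(I−A) = 0.05 / 0.6300.
Δx_2 = 0.05 × (+25) / 0.6300 = 1.25 / 0.6300 ≈ 2.0.

Δx_2 = 2.0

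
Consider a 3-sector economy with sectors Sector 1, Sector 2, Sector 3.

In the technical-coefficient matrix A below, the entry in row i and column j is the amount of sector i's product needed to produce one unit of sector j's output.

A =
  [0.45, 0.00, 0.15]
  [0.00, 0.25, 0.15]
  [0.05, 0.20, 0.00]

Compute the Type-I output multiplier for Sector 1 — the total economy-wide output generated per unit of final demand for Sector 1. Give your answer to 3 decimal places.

m_1 = 1.960

I − A =
  [   0.55     0.00    -0.15]
  [   0.00     0.75    -0.15]
  [  -0.05    -0.20     1.00]
Cofactors of I−A, C_ij = (−1)^(i+j)·(minor ij) (rows/columns in the sector order above):
  C_11 = (0.75)(1.00) − (-0.15)(-0.20) = 0.7200
  C_12 = −[(0.00)(1.00) − (-0.15)(-0.05)] = 0.0075
  C_13 = (0.00)(-0.20) − (0.75)(-0.05) = 0.0375
  C_21 = −[(0.00)(1.00) − (-0.15)(-0.20)] = 0.0300
  C_22 = (0.55)(1.00) − (-0.15)(-0.05) = 0.5425
  C_23 = −[(0.55)(-0.20) − (0.00)(-0.05)] = 0.1100
  C_31 = (0.00)(-0.15) − (-0.15)(0.75) = 0.1125
  C_32 = −[(0.55)(-0.15) − (-0.15)(0.00)] = 0.0825
  C_33 = (0.55)(0.75) − (0.00)(0.00) = 0.4125
det(I−A) = Σ_j (I−A)_1j·C_1j = (0.55)(0.7200) + (0.00)(0.0075) + (-0.15)(0.0375) = 0.390375
adj(I−A) = Cᵀ =
  [ 0.7200   0.0300   0.1125]
  [ 0.0075   0.5425   0.0825]
  [ 0.0375   0.1100   0.4125]
(I − A)⁻¹ = adj(I−A) / det(I−A) ≈
  [   1.8444     0.0768     0.2882]
  [   0.0192     1.3897     0.2113]
  [   0.0961     0.2818     1.0567]
The output multiplier for sector j is the column-j sum of the Leontief inverse (I − A)⁻¹ = adj(I−A) / det(I−A).
Column 1 of adj(I−A): (0.7200, 0.0075, 0.0375); det(I−A) = 0.390375.
m_1 = (0.7200 + 0.0075 + 0.0375) / 0.390375 = 0.765 / 0.390375 ≈ 1.960.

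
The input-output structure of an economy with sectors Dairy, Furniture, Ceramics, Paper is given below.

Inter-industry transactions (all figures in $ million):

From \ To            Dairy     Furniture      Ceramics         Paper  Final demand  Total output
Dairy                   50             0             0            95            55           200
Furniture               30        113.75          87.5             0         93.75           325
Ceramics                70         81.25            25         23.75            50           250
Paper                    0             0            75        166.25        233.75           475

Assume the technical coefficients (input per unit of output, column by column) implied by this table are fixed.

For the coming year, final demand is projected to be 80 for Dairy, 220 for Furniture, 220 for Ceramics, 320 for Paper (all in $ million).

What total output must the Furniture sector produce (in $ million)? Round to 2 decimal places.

Technical coefficients a_ij = z_ij / X_j:
  a_DD = 50/200 = 0.25, a_FD = 30/200 = 0.15, a_CD = 70/200 = 0.35, a_PD = 0/200 = 0.00
  a_DF = 0/325 = 0.00, a_FF = 113.75/325 = 0.35, a_CF = 81.25/325 = 0.25, a_PF = 0/325 = 0.00
  a_DC = 0/250 = 0.00, a_FC = 87.5/250 = 0.35, a_CC = 25/250 = 0.10, a_PC = 75/250 = 0.30
  a_DP = 95/475 = 0.20, a_FP = 0/475 = 0.00, a_CP = 23.75/475 = 0.05, a_PP = 166.25/475 = 0.35
I − A =
  [   0.75     0.00     0.00    -0.20]
  [  -0.15     0.65    -0.35     0.00]
  [  -0.35    -0.25     0.90    -0.05]
  [   0.00     0.00    -0.30     0.65]
Compute the cofactors C_ij = (−1)^(i+j)·(3×3 minor ij) of I−A; the adjugate is their transpose:
adj(I−A) = Cᵀ =
  [ 0.313625   0.015000   0.039000   0.099500]
  [ 0.165125   0.406500   0.179625   0.064625]
  [ 0.172250   0.121875   0.316875   0.077375]
  [ 0.079500   0.056250   0.146250   0.373125]
det(I−A) = Σ_j (I−A)_1j·C_1j = (0.75)(0.313625) + (0.00)(0.165125) + (0.00)(0.172250) + (-0.20)(0.079500) = 0.21931875
(I − A)⁻¹ = adj(I−A) / det(I−A) ≈
  [   1.4300     0.0684     0.1778     0.4537]
  [   0.7529     1.8535     0.8190     0.2947]
  [   0.7854     0.5557     1.4448     0.3528]
  [   0.3625     0.2565     0.6668     1.7013]
x = (I − A)⁻¹ d = adj(I−A)·d / det(I−A), with det(I−A) = 0.21931875:
  x_D = (0.313625·80 + 0.015000·220 + 0.039000·220 + 0.099500·320) / 0.21931875 = 68.81 / 0.21931875 ≈ 313.74
  x_F = (0.165125·80 + 0.406500·220 + 0.179625·220 + 0.064625·320) / 0.21931875 = 162.8375 / 0.21931875 ≈ 742.47
  x_C = (0.172250·80 + 0.121875·220 + 0.316875·220 + 0.077375·320) / 0.21931875 = 135.065 / 0.21931875 ≈ 615.84
  x_P = (0.079500·80 + 0.056250·220 + 0.146250·220 + 0.373125·320) / 0.21931875 = 170.31 / 0.21931875 ≈ 776.54

x_F = 742.47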